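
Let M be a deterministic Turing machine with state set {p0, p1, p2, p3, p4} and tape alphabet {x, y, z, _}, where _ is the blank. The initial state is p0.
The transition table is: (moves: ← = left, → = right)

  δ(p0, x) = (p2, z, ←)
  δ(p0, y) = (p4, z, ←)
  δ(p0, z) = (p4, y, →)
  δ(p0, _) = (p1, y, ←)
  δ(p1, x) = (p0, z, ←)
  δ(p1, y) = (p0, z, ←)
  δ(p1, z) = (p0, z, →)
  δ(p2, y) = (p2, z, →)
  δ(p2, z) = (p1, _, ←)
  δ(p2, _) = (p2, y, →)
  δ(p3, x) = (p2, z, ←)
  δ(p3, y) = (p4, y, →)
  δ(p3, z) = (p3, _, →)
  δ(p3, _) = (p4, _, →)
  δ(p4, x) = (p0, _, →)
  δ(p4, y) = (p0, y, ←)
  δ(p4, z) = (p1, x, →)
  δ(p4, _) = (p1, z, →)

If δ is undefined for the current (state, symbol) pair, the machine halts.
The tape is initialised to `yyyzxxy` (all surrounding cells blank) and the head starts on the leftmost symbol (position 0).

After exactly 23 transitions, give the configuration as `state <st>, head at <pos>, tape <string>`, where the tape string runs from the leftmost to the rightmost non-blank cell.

state=p0 head=0 tape=_[y]yyzxxy_   (p0,y)→(p4,z,←)
state=p4 head=-1 tape=[_]zyyzxxy_   (p4,_)→(p1,z,→)
state=p1 head=0 tape=z[z]yyzxxy_   (p1,z)→(p0,z,→)
state=p0 head=1 tape=zz[y]yzxxy_   (p0,y)→(p4,z,←)
state=p4 head=0 tape=z[z]zyzxxy_   (p4,z)→(p1,x,→)
state=p1 head=1 tape=zx[z]yzxxy_   (p1,z)→(p0,z,→)
state=p0 head=2 tape=zxz[y]zxxy_   (p0,y)→(p4,z,←)
state=p4 head=1 tape=zx[z]zzxxy_   (p4,z)→(p1,x,→)
state=p1 head=2 tape=zxx[z]zxxy_   (p1,z)→(p0,z,→)
state=p0 head=3 tape=zxxz[z]xxy_   (p0,z)→(p4,y,→)
state=p4 head=4 tape=zxxzy[x]xy_   (p4,x)→(p0,_,→)
state=p0 head=5 tape=zxxzy_[x]y_   (p0,x)→(p2,z,←)
state=p2 head=4 tape=zxxzy[_]zy_   (p2,_)→(p2,y,→)
state=p2 head=5 tape=zxxzyy[z]y_   (p2,z)→(p1,_,←)
state=p1 head=4 tape=zxxzy[y]_y_   (p1,y)→(p0,z,←)
state=p0 head=3 tape=zxxz[y]z_y_   (p0,y)→(p4,z,←)
state=p4 head=2 tape=zxx[z]zz_y_   (p4,z)→(p1,x,→)
state=p1 head=3 tape=zxxx[z]z_y_   (p1,z)→(p0,z,→)
state=p0 head=4 tape=zxxxz[z]_y_   (p0,z)→(p4,y,→)
state=p4 head=5 tape=zxxxzy[_]y_   (p4,_)→(p1,z,→)
state=p1 head=6 tape=zxxxzyz[y]_   (p1,y)→(p0,z,←)
state=p0 head=5 tape=zxxxzy[z]z_   (p0,z)→(p4,y,→)
state=p4 head=6 tape=zxxxzyy[z]_   (p4,z)→(p1,x,→)
state=p1 head=7 tape=zxxxzyyx[_]
After 23 steps: state p1, head at 7, tape zxxxzyyx.

state p1, head at 7, tape zxxxzyyx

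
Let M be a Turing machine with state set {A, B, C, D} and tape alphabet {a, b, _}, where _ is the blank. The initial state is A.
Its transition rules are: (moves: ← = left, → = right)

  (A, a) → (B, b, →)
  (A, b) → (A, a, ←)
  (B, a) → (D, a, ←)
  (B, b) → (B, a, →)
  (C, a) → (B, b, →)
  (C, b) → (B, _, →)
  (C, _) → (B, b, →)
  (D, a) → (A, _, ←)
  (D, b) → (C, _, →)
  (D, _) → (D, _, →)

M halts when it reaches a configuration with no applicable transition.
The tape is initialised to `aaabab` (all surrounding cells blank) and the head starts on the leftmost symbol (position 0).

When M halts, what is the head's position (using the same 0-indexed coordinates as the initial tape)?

1

state=A head=0 tape=[a]aabab   (A,a)→(B,b,→)
state=B head=1 tape=b[a]abab   (B,a)→(D,a,←)
state=D head=0 tape=[b]aabab   (D,b)→(C,_,→)
state=C head=1 tape=_[a]abab   (C,a)→(B,b,→)
state=B head=2 tape=_b[a]bab   (B,a)→(D,a,←)
state=D head=1 tape=_[b]abab   (D,b)→(C,_,→)
state=C head=2 tape=__[a]bab   (C,a)→(B,b,→)
state=B head=3 tape=__b[b]ab   (B,b)→(B,a,→)
state=B head=4 tape=__ba[a]b   (B,a)→(D,a,←)
state=D head=3 tape=__b[a]ab   (D,a)→(A,_,←)
state=A head=2 tape=__[b]_ab   (A,b)→(A,a,←)
state=A head=1 tape=_[_]a_ab
At halt the head is at cell 1.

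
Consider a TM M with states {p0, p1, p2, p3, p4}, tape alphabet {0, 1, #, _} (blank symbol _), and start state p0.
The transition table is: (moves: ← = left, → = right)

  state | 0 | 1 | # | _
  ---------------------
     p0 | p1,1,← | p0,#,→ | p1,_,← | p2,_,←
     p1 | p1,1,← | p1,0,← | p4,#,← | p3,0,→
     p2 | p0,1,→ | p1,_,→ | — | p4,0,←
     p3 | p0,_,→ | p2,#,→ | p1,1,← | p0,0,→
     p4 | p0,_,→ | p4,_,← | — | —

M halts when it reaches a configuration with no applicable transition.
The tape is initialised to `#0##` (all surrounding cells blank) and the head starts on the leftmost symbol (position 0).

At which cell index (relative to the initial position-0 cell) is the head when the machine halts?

state=p0 head=0 tape=__[#]0##   (p0,#)→(p1,_,←)
state=p1 head=-1 tape=_[_]_0##   (p1,_)→(p3,0,→)
state=p3 head=0 tape=_0[_]0##   (p3,_)→(p0,0,→)
state=p0 head=1 tape=_00[0]##   (p0,0)→(p1,1,←)
state=p1 head=0 tape=_0[0]1##   (p1,0)→(p1,1,←)
state=p1 head=-1 tape=_[0]11##   (p1,0)→(p1,1,←)
state=p1 head=-2 tape=[_]111##   (p1,_)→(p3,0,→)
state=p3 head=-1 tape=0[1]11##   (p3,1)→(p2,#,→)
state=p2 head=0 tape=0#[1]1##   (p2,1)→(p1,_,→)
state=p1 head=1 tape=0#_[1]##   (p1,1)→(p1,0,←)
state=p1 head=0 tape=0#[_]0##   (p1,_)→(p3,0,→)
state=p3 head=1 tape=0#0[0]##   (p3,0)→(p0,_,→)
state=p0 head=2 tape=0#0_[#]#   (p0,#)→(p1,_,←)
state=p1 head=1 tape=0#0[_]_#   (p1,_)→(p3,0,→)
state=p3 head=2 tape=0#00[_]#   (p3,_)→(p0,0,→)
state=p0 head=3 tape=0#000[#]   (p0,#)→(p1,_,←)
state=p1 head=2 tape=0#00[0]_   (p1,0)→(p1,1,←)
state=p1 head=1 tape=0#0[0]1_   (p1,0)→(p1,1,←)
state=p1 head=0 tape=0#[0]11_   (p1,0)→(p1,1,←)
state=p1 head=-1 tape=0[#]111_   (p1,#)→(p4,#,←)
state=p4 head=-2 tape=[0]#111_   (p4,0)→(p0,_,→)
state=p0 head=-1 tape=_[#]111_   (p0,#)→(p1,_,←)
state=p1 head=-2 tape=[_]_111_   (p1,_)→(p3,0,→)
state=p3 head=-1 tape=0[_]111_   (p3,_)→(p0,0,→)
state=p0 head=0 tape=00[1]11_   (p0,1)→(p0,#,→)
state=p0 head=1 tape=00#[1]1_   (p0,1)→(p0,#,→)
state=p0 head=2 tape=00##[1]_   (p0,1)→(p0,#,→)
state=p0 head=3 tape=00###[_]   (p0,_)→(p2,_,←)
state=p2 head=2 tape=00##[#]_
At halt the head is at cell 2.

2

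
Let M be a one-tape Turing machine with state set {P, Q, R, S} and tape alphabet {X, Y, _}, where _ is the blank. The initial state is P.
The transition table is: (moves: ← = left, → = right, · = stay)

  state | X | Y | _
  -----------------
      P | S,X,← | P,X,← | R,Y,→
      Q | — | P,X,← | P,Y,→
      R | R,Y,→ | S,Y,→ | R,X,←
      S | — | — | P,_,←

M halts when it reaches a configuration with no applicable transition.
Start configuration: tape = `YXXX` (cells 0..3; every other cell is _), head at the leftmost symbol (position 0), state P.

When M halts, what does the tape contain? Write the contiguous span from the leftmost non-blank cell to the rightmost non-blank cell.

YYYYYX

P | _[Y]XXX_   read Y → write X, move ←, go to P
P | [_]XXXX_   read _ → write Y, move →, go to R
R | Y[X]XXX_   read X → write Y, move →, go to R
R | YY[X]XX_   read X → write Y, move →, go to R
R | YYY[X]X_   read X → write Y, move →, go to R
R | YYYY[X]_   read X → write Y, move →, go to R
R | YYYYY[_]   read _ → write X, move ←, go to R
R | YYYY[Y]X   read Y → write Y, move →, go to S
S | YYYYY[X]
The non-blank tape span at halt is YYYYYX.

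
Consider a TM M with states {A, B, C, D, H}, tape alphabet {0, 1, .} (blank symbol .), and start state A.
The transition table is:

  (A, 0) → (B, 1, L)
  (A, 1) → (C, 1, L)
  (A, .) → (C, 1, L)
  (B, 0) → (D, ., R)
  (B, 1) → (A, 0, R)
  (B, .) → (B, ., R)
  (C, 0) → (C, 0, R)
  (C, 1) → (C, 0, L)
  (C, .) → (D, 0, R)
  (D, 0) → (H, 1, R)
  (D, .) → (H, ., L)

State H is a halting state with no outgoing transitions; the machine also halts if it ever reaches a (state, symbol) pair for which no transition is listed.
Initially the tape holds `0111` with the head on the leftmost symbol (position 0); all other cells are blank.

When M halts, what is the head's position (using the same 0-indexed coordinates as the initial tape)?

4

A | .[0]111..   read 0 → write 1, move L, go to B
B | [.]1111..   read . → write ., move R, go to B
B | .[1]111..   read 1 → write 0, move R, go to A
A | .0[1]11..   read 1 → write 1, move L, go to C
C | .[0]111..   read 0 → write 0, move R, go to C
C | .0[1]11..   read 1 → write 0, move L, go to C
C | .[0]011..   read 0 → write 0, move R, go to C
C | .0[0]11..   read 0 → write 0, move R, go to C
C | .00[1]1..   read 1 → write 0, move L, go to C
C | .0[0]01..   read 0 → write 0, move R, go to C
C | .00[0]1..   read 0 → write 0, move R, go to C
C | .000[1]..   read 1 → write 0, move L, go to C
C | .00[0]0..   read 0 → write 0, move R, go to C
C | .000[0]..   read 0 → write 0, move R, go to C
C | .0000[.].   read . → write 0, move R, go to D
D | .00000[.]   read . → write ., move L, go to H
H | .0000[0].
At halt the head is at cell 4.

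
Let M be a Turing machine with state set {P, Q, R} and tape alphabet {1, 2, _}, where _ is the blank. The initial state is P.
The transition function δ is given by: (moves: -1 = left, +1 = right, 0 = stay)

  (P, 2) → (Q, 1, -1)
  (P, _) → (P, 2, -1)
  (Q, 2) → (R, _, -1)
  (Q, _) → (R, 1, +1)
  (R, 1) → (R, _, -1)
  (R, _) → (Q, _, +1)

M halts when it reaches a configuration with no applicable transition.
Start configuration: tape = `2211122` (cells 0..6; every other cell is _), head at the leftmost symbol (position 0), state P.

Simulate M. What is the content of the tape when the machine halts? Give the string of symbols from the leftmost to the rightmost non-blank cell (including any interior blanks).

state=P head=0 tape=__[2]211122   (P,2)→(Q,1,-1)
state=Q head=-1 tape=_[_]1211122   (Q,_)→(R,1,+1)
state=R head=0 tape=_1[1]211122   (R,1)→(R,_,-1)
state=R head=-1 tape=_[1]_211122   (R,1)→(R,_,-1)
state=R head=-2 tape=[_]__211122   (R,_)→(Q,_,+1)
state=Q head=-1 tape=_[_]_211122   (Q,_)→(R,1,+1)
state=R head=0 tape=_1[_]211122   (R,_)→(Q,_,+1)
state=Q head=1 tape=_1_[2]11122   (Q,2)→(R,_,-1)
state=R head=0 tape=_1[_]_11122   (R,_)→(Q,_,+1)
state=Q head=1 tape=_1_[_]11122   (Q,_)→(R,1,+1)
state=R head=2 tape=_1_1[1]1122   (R,1)→(R,_,-1)
state=R head=1 tape=_1_[1]_1122   (R,1)→(R,_,-1)
state=R head=0 tape=_1[_]__1122   (R,_)→(Q,_,+1)
state=Q head=1 tape=_1_[_]_1122   (Q,_)→(R,1,+1)
state=R head=2 tape=_1_1[_]1122   (R,_)→(Q,_,+1)
state=Q head=3 tape=_1_1_[1]122
The non-blank tape span at halt is 1_1_1122.

1_1_1122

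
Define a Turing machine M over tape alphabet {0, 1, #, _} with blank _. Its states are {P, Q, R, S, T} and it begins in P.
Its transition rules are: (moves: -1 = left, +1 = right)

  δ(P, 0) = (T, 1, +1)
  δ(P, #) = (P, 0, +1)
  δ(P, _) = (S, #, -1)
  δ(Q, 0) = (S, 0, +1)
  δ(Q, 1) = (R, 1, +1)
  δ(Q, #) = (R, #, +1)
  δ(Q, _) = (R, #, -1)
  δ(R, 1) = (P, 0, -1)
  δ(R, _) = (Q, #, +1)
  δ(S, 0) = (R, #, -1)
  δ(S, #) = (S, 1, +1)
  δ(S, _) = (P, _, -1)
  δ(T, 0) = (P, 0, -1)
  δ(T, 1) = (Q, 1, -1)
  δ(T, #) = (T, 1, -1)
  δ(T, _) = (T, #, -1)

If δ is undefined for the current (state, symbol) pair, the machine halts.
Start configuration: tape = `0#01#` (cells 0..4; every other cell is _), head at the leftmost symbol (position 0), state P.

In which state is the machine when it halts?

P

P | __[0]#01#   read 0 → write 1, move +1, go to T
T | __1[#]01#   read # → write 1, move -1, go to T
T | __[1]101#   read 1 → write 1, move -1, go to Q
Q | _[_]1101#   read _ → write #, move -1, go to R
R | [_]#1101#   read _ → write #, move +1, go to Q
Q | #[#]1101#   read # → write #, move +1, go to R
R | ##[1]101#   read 1 → write 0, move -1, go to P
P | #[#]0101#   read # → write 0, move +1, go to P
P | #0[0]101#   read 0 → write 1, move +1, go to T
T | #01[1]01#   read 1 → write 1, move -1, go to Q
Q | #0[1]101#   read 1 → write 1, move +1, go to R
R | #01[1]01#   read 1 → write 0, move -1, go to P
P | #0[1]001#
No transition is defined for (P, 1); M halts in state P.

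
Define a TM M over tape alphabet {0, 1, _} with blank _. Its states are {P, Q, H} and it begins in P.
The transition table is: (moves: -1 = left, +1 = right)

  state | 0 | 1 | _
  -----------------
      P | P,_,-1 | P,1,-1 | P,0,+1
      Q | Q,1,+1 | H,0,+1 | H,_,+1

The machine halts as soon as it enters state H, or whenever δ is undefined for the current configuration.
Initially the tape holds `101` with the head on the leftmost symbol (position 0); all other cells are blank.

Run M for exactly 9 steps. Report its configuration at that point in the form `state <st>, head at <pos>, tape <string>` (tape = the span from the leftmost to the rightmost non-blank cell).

P | ___[1]01   read 1 → write 1, move -1, go to P
P | __[_]101   read _ → write 0, move +1, go to P
P | __0[1]01   read 1 → write 1, move -1, go to P
P | __[0]101   read 0 → write _, move -1, go to P
P | _[_]_101   read _ → write 0, move +1, go to P
P | _0[_]101   read _ → write 0, move +1, go to P
P | _00[1]01   read 1 → write 1, move -1, go to P
P | _0[0]101   read 0 → write _, move -1, go to P
P | _[0]_101   read 0 → write _, move -1, go to P
P | [_]__101
After 9 steps: state P, head at -3, tape 101.

state P, head at -3, tape 101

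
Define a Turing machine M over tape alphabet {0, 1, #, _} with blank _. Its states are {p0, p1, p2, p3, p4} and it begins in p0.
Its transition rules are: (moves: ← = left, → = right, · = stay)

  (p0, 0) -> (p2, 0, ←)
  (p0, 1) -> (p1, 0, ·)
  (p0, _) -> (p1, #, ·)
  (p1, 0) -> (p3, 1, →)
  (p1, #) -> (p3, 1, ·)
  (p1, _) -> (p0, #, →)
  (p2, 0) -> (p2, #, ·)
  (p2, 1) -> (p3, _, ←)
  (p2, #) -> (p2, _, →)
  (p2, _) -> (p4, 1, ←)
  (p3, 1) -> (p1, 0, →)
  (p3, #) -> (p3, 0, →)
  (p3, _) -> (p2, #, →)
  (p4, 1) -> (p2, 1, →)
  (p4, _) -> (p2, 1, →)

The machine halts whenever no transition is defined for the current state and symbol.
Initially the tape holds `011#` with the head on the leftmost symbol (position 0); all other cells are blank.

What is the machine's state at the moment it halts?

p4

state=p0 head=0 tape=__[0]11#   (p0,0)→(p2,0,←)
state=p2 head=-1 tape=_[_]011#   (p2,_)→(p4,1,←)
state=p4 head=-2 tape=[_]1011#   (p4,_)→(p2,1,→)
state=p2 head=-1 tape=1[1]011#   (p2,1)→(p3,_,←)
state=p3 head=-2 tape=[1]_011#   (p3,1)→(p1,0,→)
state=p1 head=-1 tape=0[_]011#   (p1,_)→(p0,#,→)
state=p0 head=0 tape=0#[0]11#   (p0,0)→(p2,0,←)
state=p2 head=-1 tape=0[#]011#   (p2,#)→(p2,_,→)
state=p2 head=0 tape=0_[0]11#   (p2,0)→(p2,#,·)
state=p2 head=0 tape=0_[#]11#   (p2,#)→(p2,_,→)
state=p2 head=1 tape=0__[1]1#   (p2,1)→(p3,_,←)
state=p3 head=0 tape=0_[_]_1#   (p3,_)→(p2,#,→)
state=p2 head=1 tape=0_#[_]1#   (p2,_)→(p4,1,←)
state=p4 head=0 tape=0_[#]11#
No transition is defined for (p4, #); M halts in state p4.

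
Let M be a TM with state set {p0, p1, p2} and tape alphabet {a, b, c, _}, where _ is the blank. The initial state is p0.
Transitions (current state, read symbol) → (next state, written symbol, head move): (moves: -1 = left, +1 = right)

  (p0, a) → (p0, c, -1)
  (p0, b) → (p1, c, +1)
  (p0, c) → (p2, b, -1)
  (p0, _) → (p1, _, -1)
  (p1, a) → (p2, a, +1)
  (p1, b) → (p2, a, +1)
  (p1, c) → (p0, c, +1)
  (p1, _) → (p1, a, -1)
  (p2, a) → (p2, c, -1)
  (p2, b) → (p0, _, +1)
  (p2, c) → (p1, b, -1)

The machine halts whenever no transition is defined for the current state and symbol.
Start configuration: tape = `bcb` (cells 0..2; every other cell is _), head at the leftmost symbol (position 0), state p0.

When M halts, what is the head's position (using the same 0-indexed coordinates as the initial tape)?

4

p0 | [b]cb__   read b → write c, move +1, go to p1
p1 | c[c]b__   read c → write c, move +1, go to p0
p0 | cc[b]__   read b → write c, move +1, go to p1
p1 | ccc[_]_   read _ → write a, move -1, go to p1
p1 | cc[c]a_   read c → write c, move +1, go to p0
p0 | ccc[a]_   read a → write c, move -1, go to p0
p0 | cc[c]c_   read c → write b, move -1, go to p2
p2 | c[c]bc_   read c → write b, move -1, go to p1
p1 | [c]bbc_   read c → write c, move +1, go to p0
p0 | c[b]bc_   read b → write c, move +1, go to p1
p1 | cc[b]c_   read b → write a, move +1, go to p2
p2 | cca[c]_   read c → write b, move -1, go to p1
p1 | cc[a]b_   read a → write a, move +1, go to p2
p2 | cca[b]_   read b → write _, move +1, go to p0
p0 | cca_[_]   read _ → write _, move -1, go to p1
p1 | cca[_]_   read _ → write a, move -1, go to p1
p1 | cc[a]a_   read a → write a, move +1, go to p2
p2 | cca[a]_   read a → write c, move -1, go to p2
p2 | cc[a]c_   read a → write c, move -1, go to p2
p2 | c[c]cc_   read c → write b, move -1, go to p1
p1 | [c]bcc_   read c → write c, move +1, go to p0
p0 | c[b]cc_   read b → write c, move +1, go to p1
p1 | cc[c]c_   read c → write c, move +1, go to p0
p0 | ccc[c]_   read c → write b, move -1, go to p2
p2 | cc[c]b_   read c → write b, move -1, go to p1
p1 | c[c]bb_   read c → write c, move +1, go to p0
p0 | cc[b]b_   read b → write c, move +1, go to p1
p1 | ccc[b]_   read b → write a, move +1, go to p2
p2 | ccca[_]
At halt the head is at cell 4.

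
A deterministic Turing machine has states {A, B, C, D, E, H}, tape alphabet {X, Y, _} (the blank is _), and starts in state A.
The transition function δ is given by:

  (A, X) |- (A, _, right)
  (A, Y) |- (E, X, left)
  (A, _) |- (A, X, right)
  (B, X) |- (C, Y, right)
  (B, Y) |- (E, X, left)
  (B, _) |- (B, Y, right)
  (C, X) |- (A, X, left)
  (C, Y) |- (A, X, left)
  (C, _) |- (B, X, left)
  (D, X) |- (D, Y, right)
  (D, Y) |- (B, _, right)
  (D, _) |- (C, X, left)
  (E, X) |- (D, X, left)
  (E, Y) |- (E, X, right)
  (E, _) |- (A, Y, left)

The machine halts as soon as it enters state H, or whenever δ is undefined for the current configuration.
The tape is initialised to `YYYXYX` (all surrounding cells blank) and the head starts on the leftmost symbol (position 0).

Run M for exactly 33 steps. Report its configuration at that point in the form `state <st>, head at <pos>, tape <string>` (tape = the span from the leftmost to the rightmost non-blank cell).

A | _____[Y]YYXYX   read Y → write X, move left, go to E
E | ____[_]XYYXYX   read _ → write Y, move left, go to A
A | ___[_]YXYYXYX   read _ → write X, move right, go to A
A | ___X[Y]XYYXYX   read Y → write X, move left, go to E
E | ___[X]XXYYXYX   read X → write X, move left, go to D
D | __[_]XXXYYXYX   read _ → write X, move left, go to C
C | _[_]XXXXYYXYX   read _ → write X, move left, go to B
B | [_]XXXXXYYXYX   read _ → write Y, move right, go to B
B | Y[X]XXXXYYXYX   read X → write Y, move right, go to C
C | YY[X]XXXYYXYX   read X → write X, move left, go to A
A | Y[Y]XXXXYYXYX   read Y → write X, move left, go to E
E | [Y]XXXXXYYXYX   read Y → write X, move right, go to E
E | X[X]XXXXYYXYX   read X → write X, move left, go to D
D | [X]XXXXXYYXYX   read X → write Y, move right, go to D
D | Y[X]XXXXYYXYX   read X → write Y, move right, go to D
D | YY[X]XXXYYXYX   read X → write Y, move right, go to D
D | YYY[X]XXYYXYX   read X → write Y, move right, go to D
D | YYYY[X]XYYXYX   read X → write Y, move right, go to D
D | YYYYY[X]YYXYX   read X → write Y, move right, go to D
D | YYYYYY[Y]YXYX   read Y → write _, move right, go to B
B | YYYYYY_[Y]XYX   read Y → write X, move left, go to E
E | YYYYYY[_]XXYX   read _ → write Y, move left, go to A
A | YYYYY[Y]YXXYX   read Y → write X, move left, go to E
E | YYYY[Y]XYXXYX   read Y → write X, move right, go to E
E | YYYYX[X]YXXYX   read X → write X, move left, go to D
D | YYYY[X]XYXXYX   read X → write Y, move right, go to D
D | YYYYY[X]YXXYX   read X → write Y, move right, go to D
D | YYYYYY[Y]XXYX   read Y → write _, move right, go to B
B | YYYYYY_[X]XYX   read X → write Y, move right, go to C
C | YYYYYY_Y[X]YX   read X → write X, move left, go to A
A | YYYYYY_[Y]XYX   read Y → write X, move left, go to E
E | YYYYYY[_]XXYX   read _ → write Y, move left, go to A
A | YYYYY[Y]YXXYX   read Y → write X, move left, go to E
E | YYYY[Y]XYXXYX
After 33 steps: state E, head at -1, tape YYYYYXYXXYX.

state E, head at -1, tape YYYYYXYXXYX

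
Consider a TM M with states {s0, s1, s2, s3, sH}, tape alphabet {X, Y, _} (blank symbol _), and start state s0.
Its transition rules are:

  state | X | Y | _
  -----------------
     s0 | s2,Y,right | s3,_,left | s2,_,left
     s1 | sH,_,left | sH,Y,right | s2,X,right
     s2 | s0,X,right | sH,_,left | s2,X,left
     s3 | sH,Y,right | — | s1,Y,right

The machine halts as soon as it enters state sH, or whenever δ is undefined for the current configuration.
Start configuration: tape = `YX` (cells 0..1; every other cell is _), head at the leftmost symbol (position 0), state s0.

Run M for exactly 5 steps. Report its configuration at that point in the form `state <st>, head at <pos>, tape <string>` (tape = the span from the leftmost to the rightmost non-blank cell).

state=s0 head=0 tape=_[Y]X_   (s0,Y)→(s3,_,left)
state=s3 head=-1 tape=[_]_X_   (s3,_)→(s1,Y,right)
state=s1 head=0 tape=Y[_]X_   (s1,_)→(s2,X,right)
state=s2 head=1 tape=YX[X]_   (s2,X)→(s0,X,right)
state=s0 head=2 tape=YXX[_]   (s0,_)→(s2,_,left)
state=s2 head=1 tape=YX[X]_
After 5 steps: state s2, head at 1, tape YXX.

state s2, head at 1, tape YXX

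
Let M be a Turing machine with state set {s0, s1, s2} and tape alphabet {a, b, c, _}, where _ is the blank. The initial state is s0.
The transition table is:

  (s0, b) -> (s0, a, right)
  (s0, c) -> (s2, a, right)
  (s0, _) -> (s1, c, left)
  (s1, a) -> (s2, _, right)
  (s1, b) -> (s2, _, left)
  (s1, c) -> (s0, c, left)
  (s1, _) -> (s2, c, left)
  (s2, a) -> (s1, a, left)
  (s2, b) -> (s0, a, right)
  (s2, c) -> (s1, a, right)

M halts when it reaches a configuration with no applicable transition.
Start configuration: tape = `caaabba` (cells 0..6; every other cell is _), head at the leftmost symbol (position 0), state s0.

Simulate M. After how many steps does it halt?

5

s0 | _[c]aaabba   read c → write a, move right, go to s2
s2 | _a[a]aabba   read a → write a, move left, go to s1
s1 | _[a]aaabba   read a → write _, move right, go to s2
s2 | __[a]aabba   read a → write a, move left, go to s1
s1 | _[_]aaabba   read _ → write c, move left, go to s2
s2 | [_]caaabba
M halts after 5 transitions.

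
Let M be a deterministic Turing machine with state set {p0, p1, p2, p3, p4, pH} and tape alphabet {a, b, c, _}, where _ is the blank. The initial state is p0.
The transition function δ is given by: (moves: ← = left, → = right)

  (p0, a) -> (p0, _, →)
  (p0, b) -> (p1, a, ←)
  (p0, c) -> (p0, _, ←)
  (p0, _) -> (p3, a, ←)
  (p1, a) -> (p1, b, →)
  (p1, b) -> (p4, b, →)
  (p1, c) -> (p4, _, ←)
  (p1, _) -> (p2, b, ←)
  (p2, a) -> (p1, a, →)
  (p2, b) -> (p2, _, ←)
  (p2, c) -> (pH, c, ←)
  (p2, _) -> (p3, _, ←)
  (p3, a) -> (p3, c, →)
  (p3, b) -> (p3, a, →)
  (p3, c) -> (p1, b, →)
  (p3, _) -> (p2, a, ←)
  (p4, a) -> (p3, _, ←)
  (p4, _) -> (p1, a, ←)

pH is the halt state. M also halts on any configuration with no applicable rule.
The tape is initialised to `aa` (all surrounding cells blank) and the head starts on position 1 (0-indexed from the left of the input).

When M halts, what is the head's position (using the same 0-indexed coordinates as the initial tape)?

state=p0 head=1 tape=a[a]____   (p0,a)→(p0,_,→)
state=p0 head=2 tape=a_[_]___   (p0,_)→(p3,a,←)
state=p3 head=1 tape=a[_]a___   (p3,_)→(p2,a,←)
state=p2 head=0 tape=[a]aa___   (p2,a)→(p1,a,→)
state=p1 head=1 tape=a[a]a___   (p1,a)→(p1,b,→)
state=p1 head=2 tape=ab[a]___   (p1,a)→(p1,b,→)
state=p1 head=3 tape=abb[_]__   (p1,_)→(p2,b,←)
state=p2 head=2 tape=ab[b]b__   (p2,b)→(p2,_,←)
state=p2 head=1 tape=a[b]_b__   (p2,b)→(p2,_,←)
state=p2 head=0 tape=[a]__b__   (p2,a)→(p1,a,→)
state=p1 head=1 tape=a[_]_b__   (p1,_)→(p2,b,←)
state=p2 head=0 tape=[a]b_b__   (p2,a)→(p1,a,→)
state=p1 head=1 tape=a[b]_b__   (p1,b)→(p4,b,→)
state=p4 head=2 tape=ab[_]b__   (p4,_)→(p1,a,←)
state=p1 head=1 tape=a[b]ab__   (p1,b)→(p4,b,→)
state=p4 head=2 tape=ab[a]b__   (p4,a)→(p3,_,←)
state=p3 head=1 tape=a[b]_b__   (p3,b)→(p3,a,→)
state=p3 head=2 tape=aa[_]b__   (p3,_)→(p2,a,←)
state=p2 head=1 tape=a[a]ab__   (p2,a)→(p1,a,→)
state=p1 head=2 tape=aa[a]b__   (p1,a)→(p1,b,→)
state=p1 head=3 tape=aab[b]__   (p1,b)→(p4,b,→)
state=p4 head=4 tape=aabb[_]_   (p4,_)→(p1,a,←)
state=p1 head=3 tape=aab[b]a_   (p1,b)→(p4,b,→)
state=p4 head=4 tape=aabb[a]_   (p4,a)→(p3,_,←)
state=p3 head=3 tape=aab[b]__   (p3,b)→(p3,a,→)
state=p3 head=4 tape=aaba[_]_   (p3,_)→(p2,a,←)
state=p2 head=3 tape=aab[a]a_   (p2,a)→(p1,a,→)
state=p1 head=4 tape=aaba[a]_   (p1,a)→(p1,b,→)
state=p1 head=5 tape=aabab[_]   (p1,_)→(p2,b,←)
state=p2 head=4 tape=aaba[b]b   (p2,b)→(p2,_,←)
state=p2 head=3 tape=aab[a]_b   (p2,a)→(p1,a,→)
state=p1 head=4 tape=aaba[_]b   (p1,_)→(p2,b,←)
state=p2 head=3 tape=aab[a]bb   (p2,a)→(p1,a,→)
state=p1 head=4 tape=aaba[b]b   (p1,b)→(p4,b,→)
state=p4 head=5 tape=aabab[b]
At halt the head is at cell 5.

5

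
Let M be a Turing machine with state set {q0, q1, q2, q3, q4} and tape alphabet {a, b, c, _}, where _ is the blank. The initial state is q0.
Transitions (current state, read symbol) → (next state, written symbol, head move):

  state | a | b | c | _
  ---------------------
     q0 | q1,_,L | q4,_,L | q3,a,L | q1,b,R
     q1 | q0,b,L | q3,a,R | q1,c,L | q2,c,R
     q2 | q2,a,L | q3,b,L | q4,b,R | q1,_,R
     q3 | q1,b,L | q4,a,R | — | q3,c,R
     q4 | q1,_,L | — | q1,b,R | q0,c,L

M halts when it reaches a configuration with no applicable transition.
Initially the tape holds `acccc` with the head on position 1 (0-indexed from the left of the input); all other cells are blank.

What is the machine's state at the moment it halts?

q3

q0 | _a[c]ccc   read c → write a, move L, go to q3
q3 | _[a]accc   read a → write b, move L, go to q1
q1 | [_]baccc   read _ → write c, move R, go to q2
q2 | c[b]accc   read b → write b, move L, go to q3
q3 | [c]baccc
No transition is defined for (q3, c); M halts in state q3.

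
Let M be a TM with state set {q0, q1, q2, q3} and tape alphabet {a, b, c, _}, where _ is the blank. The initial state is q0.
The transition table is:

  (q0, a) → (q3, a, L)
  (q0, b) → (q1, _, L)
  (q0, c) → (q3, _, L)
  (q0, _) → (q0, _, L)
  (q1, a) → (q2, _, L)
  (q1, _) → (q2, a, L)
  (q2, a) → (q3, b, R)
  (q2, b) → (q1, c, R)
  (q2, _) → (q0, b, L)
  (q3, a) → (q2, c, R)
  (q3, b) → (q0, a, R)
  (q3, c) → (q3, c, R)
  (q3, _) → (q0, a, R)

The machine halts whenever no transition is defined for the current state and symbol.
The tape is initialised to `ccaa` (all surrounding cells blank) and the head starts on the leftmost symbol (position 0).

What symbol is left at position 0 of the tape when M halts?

_

q0 | __[c]caa   read c → write _, move L, go to q3
q3 | _[_]_caa   read _ → write a, move R, go to q0
q0 | _a[_]caa   read _ → write _, move L, go to q0
q0 | _[a]_caa   read a → write a, move L, go to q3
q3 | [_]a_caa   read _ → write a, move R, go to q0
q0 | a[a]_caa   read a → write a, move L, go to q3
q3 | [a]a_caa   read a → write c, move R, go to q2
q2 | c[a]_caa   read a → write b, move R, go to q3
q3 | cb[_]caa   read _ → write a, move R, go to q0
q0 | cba[c]aa   read c → write _, move L, go to q3
q3 | cb[a]_aa   read a → write c, move R, go to q2
q2 | cbc[_]aa   read _ → write b, move L, go to q0
q0 | cb[c]baa   read c → write _, move L, go to q3
q3 | c[b]_baa   read b → write a, move R, go to q0
q0 | ca[_]baa   read _ → write _, move L, go to q0
q0 | c[a]_baa   read a → write a, move L, go to q3
q3 | [c]a_baa   read c → write c, move R, go to q3
q3 | c[a]_baa   read a → write c, move R, go to q2
q2 | cc[_]baa   read _ → write b, move L, go to q0
q0 | c[c]bbaa   read c → write _, move L, go to q3
q3 | [c]_bbaa   read c → write c, move R, go to q3
q3 | c[_]bbaa   read _ → write a, move R, go to q0
q0 | ca[b]baa   read b → write _, move L, go to q1
q1 | c[a]_baa   read a → write _, move L, go to q2
q2 | [c]__baa
Cell 0 holds _ when M halts.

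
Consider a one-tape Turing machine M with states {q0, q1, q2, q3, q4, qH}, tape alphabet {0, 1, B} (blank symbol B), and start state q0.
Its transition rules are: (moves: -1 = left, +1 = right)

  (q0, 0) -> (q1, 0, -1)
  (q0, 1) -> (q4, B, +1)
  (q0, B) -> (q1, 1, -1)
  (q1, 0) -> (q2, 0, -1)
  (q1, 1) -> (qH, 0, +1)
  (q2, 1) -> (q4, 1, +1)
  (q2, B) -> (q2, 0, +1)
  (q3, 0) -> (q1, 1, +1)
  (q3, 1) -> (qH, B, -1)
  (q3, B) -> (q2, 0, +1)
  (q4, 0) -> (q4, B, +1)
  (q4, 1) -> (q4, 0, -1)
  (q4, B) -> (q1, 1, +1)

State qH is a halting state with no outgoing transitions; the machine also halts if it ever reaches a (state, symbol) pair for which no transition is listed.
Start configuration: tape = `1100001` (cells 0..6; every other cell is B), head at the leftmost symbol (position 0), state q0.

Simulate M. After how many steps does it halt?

state=q0 head=0 tape=[1]100001BB   (q0,1)→(q4,B,+1)
state=q4 head=1 tape=B[1]00001BB   (q4,1)→(q4,0,-1)
state=q4 head=0 tape=[B]000001BB   (q4,B)→(q1,1,+1)
state=q1 head=1 tape=1[0]00001BB   (q1,0)→(q2,0,-1)
state=q2 head=0 tape=[1]000001BB   (q2,1)→(q4,1,+1)
state=q4 head=1 tape=1[0]00001BB   (q4,0)→(q4,B,+1)
state=q4 head=2 tape=1B[0]0001BB   (q4,0)→(q4,B,+1)
state=q4 head=3 tape=1BB[0]001BB   (q4,0)→(q4,B,+1)
state=q4 head=4 tape=1BBB[0]01BB   (q4,0)→(q4,B,+1)
state=q4 head=5 tape=1BBBB[0]1BB   (q4,0)→(q4,B,+1)
state=q4 head=6 tape=1BBBBB[1]BB   (q4,1)→(q4,0,-1)
state=q4 head=5 tape=1BBBB[B]0BB   (q4,B)→(q1,1,+1)
state=q1 head=6 tape=1BBBB1[0]BB   (q1,0)→(q2,0,-1)
state=q2 head=5 tape=1BBBB[1]0BB   (q2,1)→(q4,1,+1)
state=q4 head=6 tape=1BBBB1[0]BB   (q4,0)→(q4,B,+1)
state=q4 head=7 tape=1BBBB1B[B]B   (q4,B)→(q1,1,+1)
state=q1 head=8 tape=1BBBB1B1[B]
M halts after 16 transitions.

16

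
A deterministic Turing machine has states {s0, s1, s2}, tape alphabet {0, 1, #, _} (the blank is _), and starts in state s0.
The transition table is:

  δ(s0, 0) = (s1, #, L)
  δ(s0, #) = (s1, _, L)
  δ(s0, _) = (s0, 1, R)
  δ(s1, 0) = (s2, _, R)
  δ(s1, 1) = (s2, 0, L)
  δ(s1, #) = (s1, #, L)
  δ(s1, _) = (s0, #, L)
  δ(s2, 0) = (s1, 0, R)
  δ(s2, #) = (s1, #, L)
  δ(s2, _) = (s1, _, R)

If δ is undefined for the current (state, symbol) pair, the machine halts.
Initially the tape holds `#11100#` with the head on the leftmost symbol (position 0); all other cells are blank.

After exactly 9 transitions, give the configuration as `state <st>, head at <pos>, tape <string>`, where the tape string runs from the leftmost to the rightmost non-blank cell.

state s0, head at -1, tape #11100#

s0 | ___[#]11100#   read # → write _, move L, go to s1
s1 | __[_]_11100#   read _ → write #, move L, go to s0
s0 | _[_]#_11100#   read _ → write 1, move R, go to s0
s0 | _1[#]_11100#   read # → write _, move L, go to s1
s1 | _[1]__11100#   read 1 → write 0, move L, go to s2
s2 | [_]0__11100#   read _ → write _, move R, go to s1
s1 | _[0]__11100#   read 0 → write _, move R, go to s2
s2 | __[_]_11100#   read _ → write _, move R, go to s1
s1 | ___[_]11100#   read _ → write #, move L, go to s0
s0 | __[_]#11100#
After 9 steps: state s0, head at -1, tape #11100#.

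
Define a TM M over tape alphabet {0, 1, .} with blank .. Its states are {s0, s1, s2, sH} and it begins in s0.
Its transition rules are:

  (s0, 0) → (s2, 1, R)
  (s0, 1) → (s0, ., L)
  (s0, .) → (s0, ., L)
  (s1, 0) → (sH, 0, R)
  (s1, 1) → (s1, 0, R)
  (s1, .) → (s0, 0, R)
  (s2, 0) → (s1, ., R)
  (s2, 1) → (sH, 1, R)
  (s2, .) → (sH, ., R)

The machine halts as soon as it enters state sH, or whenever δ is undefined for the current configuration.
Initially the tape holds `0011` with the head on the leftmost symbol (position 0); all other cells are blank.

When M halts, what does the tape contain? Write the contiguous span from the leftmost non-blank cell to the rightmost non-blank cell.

1.001

state=s0 head=0 tape=[0]011...   (s0,0)→(s2,1,R)
state=s2 head=1 tape=1[0]11...   (s2,0)→(s1,.,R)
state=s1 head=2 tape=1.[1]1...   (s1,1)→(s1,0,R)
state=s1 head=3 tape=1.0[1]...   (s1,1)→(s1,0,R)
state=s1 head=4 tape=1.00[.]..   (s1,.)→(s0,0,R)
state=s0 head=5 tape=1.000[.].   (s0,.)→(s0,.,L)
state=s0 head=4 tape=1.00[0]..   (s0,0)→(s2,1,R)
state=s2 head=5 tape=1.001[.].   (s2,.)→(sH,.,R)
state=sH head=6 tape=1.001.[.]
The non-blank tape span at halt is 1.001.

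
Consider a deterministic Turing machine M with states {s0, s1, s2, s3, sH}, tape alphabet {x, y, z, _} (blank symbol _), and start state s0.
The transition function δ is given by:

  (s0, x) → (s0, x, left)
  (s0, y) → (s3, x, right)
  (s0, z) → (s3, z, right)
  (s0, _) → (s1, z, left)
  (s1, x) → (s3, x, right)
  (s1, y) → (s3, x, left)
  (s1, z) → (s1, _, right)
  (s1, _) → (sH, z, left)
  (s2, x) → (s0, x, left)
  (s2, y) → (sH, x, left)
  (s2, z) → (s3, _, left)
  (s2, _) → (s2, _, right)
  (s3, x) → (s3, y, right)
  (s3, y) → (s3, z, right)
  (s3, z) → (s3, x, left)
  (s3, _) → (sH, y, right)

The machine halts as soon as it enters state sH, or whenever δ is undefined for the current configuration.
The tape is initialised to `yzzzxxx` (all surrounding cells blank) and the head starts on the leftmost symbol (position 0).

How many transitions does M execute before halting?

14

s0 | [y]zzzxxx__   read y → write x, move right, go to s3
s3 | x[z]zzxxx__   read z → write x, move left, go to s3
s3 | [x]xzzxxx__   read x → write y, move right, go to s3
s3 | y[x]zzxxx__   read x → write y, move right, go to s3
s3 | yy[z]zxxx__   read z → write x, move left, go to s3
s3 | y[y]xzxxx__   read y → write z, move right, go to s3
s3 | yz[x]zxxx__   read x → write y, move right, go to s3
s3 | yzy[z]xxx__   read z → write x, move left, go to s3
s3 | yz[y]xxxx__   read y → write z, move right, go to s3
s3 | yzz[x]xxx__   read x → write y, move right, go to s3
s3 | yzzy[x]xx__   read x → write y, move right, go to s3
s3 | yzzyy[x]x__   read x → write y, move right, go to s3
s3 | yzzyyy[x]__   read x → write y, move right, go to s3
s3 | yzzyyyy[_]_   read _ → write y, move right, go to sH
sH | yzzyyyyy[_]
M halts after 14 transitions.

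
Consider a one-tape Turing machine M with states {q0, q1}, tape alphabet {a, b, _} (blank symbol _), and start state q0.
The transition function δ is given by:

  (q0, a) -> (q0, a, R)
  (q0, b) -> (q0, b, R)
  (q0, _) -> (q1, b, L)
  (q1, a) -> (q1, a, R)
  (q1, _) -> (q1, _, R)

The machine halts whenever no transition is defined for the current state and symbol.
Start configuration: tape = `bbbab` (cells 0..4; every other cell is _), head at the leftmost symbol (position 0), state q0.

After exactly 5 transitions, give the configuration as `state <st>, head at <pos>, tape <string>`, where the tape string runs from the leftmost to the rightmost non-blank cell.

state=q0 head=0 tape=[b]bbab_   (q0,b)→(q0,b,R)
state=q0 head=1 tape=b[b]bab_   (q0,b)→(q0,b,R)
state=q0 head=2 tape=bb[b]ab_   (q0,b)→(q0,b,R)
state=q0 head=3 tape=bbb[a]b_   (q0,a)→(q0,a,R)
state=q0 head=4 tape=bbba[b]_   (q0,b)→(q0,b,R)
state=q0 head=5 tape=bbbab[_]
After 5 steps: state q0, head at 5, tape bbbab.

state q0, head at 5, tape bbbab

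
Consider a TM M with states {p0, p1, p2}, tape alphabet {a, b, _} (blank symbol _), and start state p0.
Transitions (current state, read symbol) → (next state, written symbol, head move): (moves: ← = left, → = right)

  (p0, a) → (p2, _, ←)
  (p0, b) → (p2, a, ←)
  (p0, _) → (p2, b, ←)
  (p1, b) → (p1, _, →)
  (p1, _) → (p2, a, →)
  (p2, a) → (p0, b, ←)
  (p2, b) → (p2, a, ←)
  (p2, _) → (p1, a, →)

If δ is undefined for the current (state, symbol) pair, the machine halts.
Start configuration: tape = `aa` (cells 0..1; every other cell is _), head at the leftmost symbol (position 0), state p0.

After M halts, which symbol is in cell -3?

a

state=p0 head=0 tape=___[a]a   (p0,a)→(p2,_,←)
state=p2 head=-1 tape=__[_]_a   (p2,_)→(p1,a,→)
state=p1 head=0 tape=__a[_]a   (p1,_)→(p2,a,→)
state=p2 head=1 tape=__aa[a]   (p2,a)→(p0,b,←)
state=p0 head=0 tape=__a[a]b   (p0,a)→(p2,_,←)
state=p2 head=-1 tape=__[a]_b   (p2,a)→(p0,b,←)
state=p0 head=-2 tape=_[_]b_b   (p0,_)→(p2,b,←)
state=p2 head=-3 tape=[_]bb_b   (p2,_)→(p1,a,→)
state=p1 head=-2 tape=a[b]b_b   (p1,b)→(p1,_,→)
state=p1 head=-1 tape=a_[b]_b   (p1,b)→(p1,_,→)
state=p1 head=0 tape=a__[_]b   (p1,_)→(p2,a,→)
state=p2 head=1 tape=a__a[b]   (p2,b)→(p2,a,←)
state=p2 head=0 tape=a__[a]a   (p2,a)→(p0,b,←)
state=p0 head=-1 tape=a_[_]ba   (p0,_)→(p2,b,←)
state=p2 head=-2 tape=a[_]bba   (p2,_)→(p1,a,→)
state=p1 head=-1 tape=aa[b]ba   (p1,b)→(p1,_,→)
state=p1 head=0 tape=aa_[b]a   (p1,b)→(p1,_,→)
state=p1 head=1 tape=aa__[a]
Cell -3 holds a when M halts.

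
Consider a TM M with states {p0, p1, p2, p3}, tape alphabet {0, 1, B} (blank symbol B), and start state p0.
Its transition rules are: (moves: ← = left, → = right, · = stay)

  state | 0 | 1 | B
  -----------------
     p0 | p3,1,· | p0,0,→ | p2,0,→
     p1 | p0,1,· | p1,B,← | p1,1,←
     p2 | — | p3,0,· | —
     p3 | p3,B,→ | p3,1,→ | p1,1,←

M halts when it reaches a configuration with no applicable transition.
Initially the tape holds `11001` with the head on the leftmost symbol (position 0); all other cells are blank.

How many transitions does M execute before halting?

state=p0 head=0 tape=[1]1001BBB   (p0,1)→(p0,0,→)
state=p0 head=1 tape=0[1]001BBB   (p0,1)→(p0,0,→)
state=p0 head=2 tape=00[0]01BBB   (p0,0)→(p3,1,·)
state=p3 head=2 tape=00[1]01BBB   (p3,1)→(p3,1,→)
state=p3 head=3 tape=001[0]1BBB   (p3,0)→(p3,B,→)
state=p3 head=4 tape=001B[1]BBB   (p3,1)→(p3,1,→)
state=p3 head=5 tape=001B1[B]BB   (p3,B)→(p1,1,←)
state=p1 head=4 tape=001B[1]1BB   (p1,1)→(p1,B,←)
state=p1 head=3 tape=001[B]B1BB   (p1,B)→(p1,1,←)
state=p1 head=2 tape=00[1]1B1BB   (p1,1)→(p1,B,←)
state=p1 head=1 tape=0[0]B1B1BB   (p1,0)→(p0,1,·)
state=p0 head=1 tape=0[1]B1B1BB   (p0,1)→(p0,0,→)
state=p0 head=2 tape=00[B]1B1BB   (p0,B)→(p2,0,→)
state=p2 head=3 tape=000[1]B1BB   (p2,1)→(p3,0,·)
state=p3 head=3 tape=000[0]B1BB   (p3,0)→(p3,B,→)
state=p3 head=4 tape=000B[B]1BB   (p3,B)→(p1,1,←)
state=p1 head=3 tape=000[B]11BB   (p1,B)→(p1,1,←)
state=p1 head=2 tape=00[0]111BB   (p1,0)→(p0,1,·)
state=p0 head=2 tape=00[1]111BB   (p0,1)→(p0,0,→)
state=p0 head=3 tape=000[1]11BB   (p0,1)→(p0,0,→)
state=p0 head=4 tape=0000[1]1BB   (p0,1)→(p0,0,→)
state=p0 head=5 tape=00000[1]BB   (p0,1)→(p0,0,→)
state=p0 head=6 tape=000000[B]B   (p0,B)→(p2,0,→)
state=p2 head=7 tape=0000000[B]
M halts after 23 transitions.

23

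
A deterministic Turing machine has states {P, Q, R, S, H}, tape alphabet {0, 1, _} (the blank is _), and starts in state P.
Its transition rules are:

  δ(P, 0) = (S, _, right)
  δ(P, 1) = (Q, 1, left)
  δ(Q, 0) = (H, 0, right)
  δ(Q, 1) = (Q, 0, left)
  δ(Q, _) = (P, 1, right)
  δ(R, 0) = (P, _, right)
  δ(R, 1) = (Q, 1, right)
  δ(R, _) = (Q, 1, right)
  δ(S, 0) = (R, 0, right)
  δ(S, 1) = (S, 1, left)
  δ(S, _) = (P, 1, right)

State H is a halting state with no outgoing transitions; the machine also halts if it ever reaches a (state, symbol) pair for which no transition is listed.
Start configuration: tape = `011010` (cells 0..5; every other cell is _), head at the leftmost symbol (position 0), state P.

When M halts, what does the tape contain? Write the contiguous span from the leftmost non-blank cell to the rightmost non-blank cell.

1_000010

state=P head=0 tape=__[0]11010   (P,0)→(S,_,right)
state=S head=1 tape=___[1]1010   (S,1)→(S,1,left)
state=S head=0 tape=__[_]11010   (S,_)→(P,1,right)
state=P head=1 tape=__1[1]1010   (P,1)→(Q,1,left)
state=Q head=0 tape=__[1]11010   (Q,1)→(Q,0,left)
state=Q head=-1 tape=_[_]011010   (Q,_)→(P,1,right)
state=P head=0 tape=_1[0]11010   (P,0)→(S,_,right)
state=S head=1 tape=_1_[1]1010   (S,1)→(S,1,left)
state=S head=0 tape=_1[_]11010   (S,_)→(P,1,right)
state=P head=1 tape=_11[1]1010   (P,1)→(Q,1,left)
state=Q head=0 tape=_1[1]11010   (Q,1)→(Q,0,left)
state=Q head=-1 tape=_[1]011010   (Q,1)→(Q,0,left)
state=Q head=-2 tape=[_]0011010   (Q,_)→(P,1,right)
state=P head=-1 tape=1[0]011010   (P,0)→(S,_,right)
state=S head=0 tape=1_[0]11010   (S,0)→(R,0,right)
state=R head=1 tape=1_0[1]1010   (R,1)→(Q,1,right)
state=Q head=2 tape=1_01[1]010   (Q,1)→(Q,0,left)
state=Q head=1 tape=1_0[1]0010   (Q,1)→(Q,0,left)
state=Q head=0 tape=1_[0]00010   (Q,0)→(H,0,right)
state=H head=1 tape=1_0[0]0010
The non-blank tape span at halt is 1_000010.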